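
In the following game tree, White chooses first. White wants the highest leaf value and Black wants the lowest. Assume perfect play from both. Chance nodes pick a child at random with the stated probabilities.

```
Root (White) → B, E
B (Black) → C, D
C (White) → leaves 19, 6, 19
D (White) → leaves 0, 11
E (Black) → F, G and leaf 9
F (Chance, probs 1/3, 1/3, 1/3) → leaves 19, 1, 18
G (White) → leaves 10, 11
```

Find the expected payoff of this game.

C (White): max(19, 6, 19) = 19
D (White): max(0, 11) = 11
B (Black): min(19, 11) = 11
F (Chance): 1/3·19 + 1/3·1 + 1/3·18 = 12.67
G (White): max(10, 11) = 11
E (Black): min(12.67, 11, 9) = 9
Root (White): max(11, 9) = 11

11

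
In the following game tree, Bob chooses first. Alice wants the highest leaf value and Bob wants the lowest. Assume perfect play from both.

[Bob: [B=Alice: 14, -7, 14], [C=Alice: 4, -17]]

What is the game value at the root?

4

B (Alice): max(14, -7, 14) = 14
C (Alice): max(4, -17) = 4
Root (Bob): min(14, 4) = 4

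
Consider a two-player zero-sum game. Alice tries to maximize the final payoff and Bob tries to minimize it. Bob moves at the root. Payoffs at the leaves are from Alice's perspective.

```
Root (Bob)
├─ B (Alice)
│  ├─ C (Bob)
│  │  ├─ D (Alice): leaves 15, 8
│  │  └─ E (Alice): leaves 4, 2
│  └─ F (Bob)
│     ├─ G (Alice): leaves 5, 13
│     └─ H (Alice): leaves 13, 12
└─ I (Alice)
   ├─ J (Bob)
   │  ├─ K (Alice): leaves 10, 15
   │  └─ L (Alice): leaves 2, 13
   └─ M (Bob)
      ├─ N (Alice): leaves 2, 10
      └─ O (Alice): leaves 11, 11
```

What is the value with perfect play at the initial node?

13

D (Alice): max(15, 8) = 15
E (Alice): max(4, 2) = 4
C (Bob): min(15, 4) = 4
G (Alice): max(5, 13) = 13
H (Alice): max(13, 12) = 13
F (Bob): min(13, 13) = 13
B (Alice): max(4, 13) = 13
K (Alice): max(10, 15) = 15
L (Alice): max(2, 13) = 13
J (Bob): min(15, 13) = 13
N (Alice): max(2, 10) = 10
O (Alice): max(11, 11) = 11
M (Bob): min(10, 11) = 10
I (Alice): max(13, 10) = 13
Root (Bob): min(13, 13) = 13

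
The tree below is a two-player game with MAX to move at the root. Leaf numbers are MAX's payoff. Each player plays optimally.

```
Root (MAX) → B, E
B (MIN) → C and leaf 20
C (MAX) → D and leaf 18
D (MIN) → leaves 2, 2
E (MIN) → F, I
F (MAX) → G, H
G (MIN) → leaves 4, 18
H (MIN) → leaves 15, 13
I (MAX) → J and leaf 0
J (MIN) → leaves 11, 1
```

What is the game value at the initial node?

18

D (MIN): min(2, 2) = 2
C (MAX): max(2, 18) = 18
B (MIN): min(18, 20) = 18
G (MIN): min(4, 18) = 4
H (MIN): min(15, 13) = 13
F (MAX): max(4, 13) = 13
J (MIN): min(11, 1) = 1
I (MAX): max(1, 0) = 1
E (MIN): min(13, 1) = 1
Root (MAX): max(18, 1) = 18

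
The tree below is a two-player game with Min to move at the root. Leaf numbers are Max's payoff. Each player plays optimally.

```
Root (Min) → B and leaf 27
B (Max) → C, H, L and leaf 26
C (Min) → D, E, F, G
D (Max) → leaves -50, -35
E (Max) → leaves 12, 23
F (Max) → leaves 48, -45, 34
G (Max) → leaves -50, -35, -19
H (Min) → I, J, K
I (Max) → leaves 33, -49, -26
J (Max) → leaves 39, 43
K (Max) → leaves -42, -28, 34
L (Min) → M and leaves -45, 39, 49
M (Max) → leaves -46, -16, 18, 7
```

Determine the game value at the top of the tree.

D (Max): max(-50, -35) = -35
E (Max): max(12, 23) = 23
F (Max): max(48, -45, 34) = 48
G (Max): max(-50, -35, -19) = -19
C (Min): min(-35, 23, 48, -19) = -35
I (Max): max(33, -49, -26) = 33
J (Max): max(39, 43) = 43
K (Max): max(-42, -28, 34) = 34
H (Min): min(33, 43, 34) = 33
M (Max): max(-46, -16, 18, 7) = 18
L (Min): min(18, -45, 39, 49) = -45
B (Max): max(-35, 33, -45, 26) = 33
Root (Min): min(33, 27) = 27

27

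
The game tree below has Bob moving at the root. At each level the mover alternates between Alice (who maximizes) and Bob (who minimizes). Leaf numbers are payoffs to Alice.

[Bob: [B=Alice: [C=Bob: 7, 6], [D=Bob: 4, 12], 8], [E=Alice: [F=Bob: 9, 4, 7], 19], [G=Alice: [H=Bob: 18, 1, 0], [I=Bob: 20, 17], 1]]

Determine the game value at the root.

C (Bob): min(7, 6) = 6
D (Bob): min(4, 12) = 4
B (Alice): max(6, 4, 8) = 8
F (Bob): min(9, 4, 7) = 4
E (Alice): max(4, 19) = 19
H (Bob): min(18, 1, 0) = 0
I (Bob): min(20, 17) = 17
G (Alice): max(0, 17, 1) = 17
Root (Bob): min(8, 19, 17) = 8

8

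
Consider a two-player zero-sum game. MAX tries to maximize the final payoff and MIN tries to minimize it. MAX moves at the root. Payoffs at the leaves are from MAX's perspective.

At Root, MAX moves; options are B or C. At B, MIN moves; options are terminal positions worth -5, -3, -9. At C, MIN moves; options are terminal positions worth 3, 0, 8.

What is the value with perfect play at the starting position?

0

B (MIN): min(-5, -3, -9) = -9
C (MIN): min(3, 0, 8) = 0
Root (MAX): max(-9, 0) = 0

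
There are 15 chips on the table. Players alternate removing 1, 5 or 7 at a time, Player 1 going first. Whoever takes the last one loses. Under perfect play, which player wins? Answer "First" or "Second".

Compute winning (W) and losing (L) positions by backward induction:
i:   0  1  2  3  4  5  6  7  8  9 10 11 12 13 14 15
     W  L  W  L  W  L  W  L  W  L  W  L  W  L  W  L
Position 15 is L, so the second player wins.

Second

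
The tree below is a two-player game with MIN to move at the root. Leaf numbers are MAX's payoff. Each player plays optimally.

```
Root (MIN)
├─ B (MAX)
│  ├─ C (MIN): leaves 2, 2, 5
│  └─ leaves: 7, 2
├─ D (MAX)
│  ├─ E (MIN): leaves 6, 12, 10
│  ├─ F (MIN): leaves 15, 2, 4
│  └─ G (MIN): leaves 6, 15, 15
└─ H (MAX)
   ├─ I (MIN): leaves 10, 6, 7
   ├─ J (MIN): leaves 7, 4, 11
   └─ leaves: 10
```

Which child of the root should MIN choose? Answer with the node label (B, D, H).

D

C (MIN): min(2, 2, 5) = 2
B (MAX): max(2, 7, 2) = 7
E (MIN): min(6, 12, 10) = 6
F (MIN): min(15, 2, 4) = 2
G (MIN): min(6, 15, 15) = 6
D (MAX): max(6, 2, 6) = 6
I (MIN): min(10, 6, 7) = 6
J (MIN): min(7, 4, 11) = 4
H (MAX): max(6, 4, 10) = 10
Root (MIN): min(7, 6, 10) = 6
MIN picks the child with the lowest value: D (value 6).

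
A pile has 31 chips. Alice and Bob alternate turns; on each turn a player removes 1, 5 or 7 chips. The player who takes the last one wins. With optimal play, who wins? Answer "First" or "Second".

First

i:   0  1  2  3  4  5  6  7  8  9 10 11 12 13 14 15 16 17 18 19 20 21 22 23 24 25 26 27 28 29 30 31
     L  W  L  W  L  W  L  W  L  W  L  W  L  W  L  W  L  W  L  W  L  W  L  W  L  W  L  W  L  W  L  W
Position 31 is W, so the first player wins.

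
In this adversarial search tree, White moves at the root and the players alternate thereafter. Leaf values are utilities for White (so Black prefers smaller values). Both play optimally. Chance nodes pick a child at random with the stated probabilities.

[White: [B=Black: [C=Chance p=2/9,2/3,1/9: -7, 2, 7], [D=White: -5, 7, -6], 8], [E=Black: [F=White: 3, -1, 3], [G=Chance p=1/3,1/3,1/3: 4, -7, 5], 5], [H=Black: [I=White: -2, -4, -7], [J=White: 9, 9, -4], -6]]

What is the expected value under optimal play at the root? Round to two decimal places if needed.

0.67

C (Chance): 2/9·-7 + 2/3·2 + 1/9·7 = 0.56
D (White): max(-5, 7, -6) = 7
B (Black): min(0.56, 7, 8) = 0.56
F (White): max(3, -1, 3) = 3
G (Chance): 1/3·4 + 1/3·-7 + 1/3·5 = 0.67
E (Black): min(3, 0.67, 5) = 0.67
I (White): max(-2, -4, -7) = -2
J (White): max(9, 9, -4) = 9
H (Black): min(-2, 9, -6) = -6
Root (White): max(0.56, 0.67, -6) = 0.67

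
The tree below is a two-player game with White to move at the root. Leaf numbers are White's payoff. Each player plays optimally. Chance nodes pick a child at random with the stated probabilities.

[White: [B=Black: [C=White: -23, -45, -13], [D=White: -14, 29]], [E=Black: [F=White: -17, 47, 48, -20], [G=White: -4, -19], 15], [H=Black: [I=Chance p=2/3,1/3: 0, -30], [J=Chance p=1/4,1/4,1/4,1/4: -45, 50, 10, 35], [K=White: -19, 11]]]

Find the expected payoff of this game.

C (White): max(-23, -45, -13) = -13
D (White): max(-14, 29) = 29
B (Black): min(-13, 29) = -13
F (White): max(-17, 47, 48, -20) = 48
G (White): max(-4, -19) = -4
E (Black): min(48, -4, 15) = -4
I (Chance): 2/3·0 + 1/3·-30 = -10
J (Chance): 1/4·-45 + 1/4·50 + 1/4·10 + 1/4·35 = 12.5
K (White): max(-19, 11) = 11
H (Black): min(-10, 12.5, 11) = -10
Root (White): max(-13, -4, -10) = -4

-4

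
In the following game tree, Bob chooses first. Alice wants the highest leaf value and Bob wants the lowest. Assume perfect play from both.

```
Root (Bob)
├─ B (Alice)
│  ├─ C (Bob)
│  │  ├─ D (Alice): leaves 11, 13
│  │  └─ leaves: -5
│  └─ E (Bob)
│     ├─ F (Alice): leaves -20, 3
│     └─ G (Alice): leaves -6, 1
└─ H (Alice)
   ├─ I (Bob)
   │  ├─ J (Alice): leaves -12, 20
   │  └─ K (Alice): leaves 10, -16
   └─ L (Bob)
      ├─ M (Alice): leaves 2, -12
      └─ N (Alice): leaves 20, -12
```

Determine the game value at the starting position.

1

D (Alice): max(11, 13) = 13
C (Bob): min(13, -5) = -5
F (Alice): max(-20, 3) = 3
G (Alice): max(-6, 1) = 1
E (Bob): min(3, 1) = 1
B (Alice): max(-5, 1) = 1
J (Alice): max(-12, 20) = 20
K (Alice): max(10, -16) = 10
I (Bob): min(20, 10) = 10
M (Alice): max(2, -12) = 2
N (Alice): max(20, -12) = 20
L (Bob): min(2, 20) = 2
H (Alice): max(10, 2) = 10
Root (Bob): min(1, 10) = 1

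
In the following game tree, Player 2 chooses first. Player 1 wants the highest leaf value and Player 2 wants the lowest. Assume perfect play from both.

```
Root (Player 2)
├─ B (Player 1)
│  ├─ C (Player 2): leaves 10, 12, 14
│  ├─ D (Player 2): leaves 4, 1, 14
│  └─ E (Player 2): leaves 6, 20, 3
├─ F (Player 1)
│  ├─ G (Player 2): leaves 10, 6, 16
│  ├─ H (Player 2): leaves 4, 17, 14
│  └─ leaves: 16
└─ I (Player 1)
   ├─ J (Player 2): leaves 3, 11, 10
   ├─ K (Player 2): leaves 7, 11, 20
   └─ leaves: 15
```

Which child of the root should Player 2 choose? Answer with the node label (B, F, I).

B

C (Player 2): min(10, 12, 14) = 10
D (Player 2): min(4, 1, 14) = 1
E (Player 2): min(6, 20, 3) = 3
B (Player 1): max(10, 1, 3) = 10
G (Player 2): min(10, 6, 16) = 6
H (Player 2): min(4, 17, 14) = 4
F (Player 1): max(6, 4, 16) = 16
J (Player 2): min(3, 11, 10) = 3
K (Player 2): min(7, 11, 20) = 7
I (Player 1): max(3, 7, 15) = 15
Root (Player 2): min(10, 16, 15) = 10
Player 2 picks the child with the lowest value: B (value 10).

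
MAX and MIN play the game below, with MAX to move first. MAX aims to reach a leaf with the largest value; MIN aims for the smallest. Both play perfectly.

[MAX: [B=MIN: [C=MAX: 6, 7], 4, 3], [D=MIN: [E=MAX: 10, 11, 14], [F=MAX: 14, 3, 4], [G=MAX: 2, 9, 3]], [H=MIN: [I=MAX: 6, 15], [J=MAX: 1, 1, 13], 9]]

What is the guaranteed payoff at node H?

9

I: max(6, 15) = 15
J: max(1, 1, 13) = 13
H: min(15, 13, 9) = 9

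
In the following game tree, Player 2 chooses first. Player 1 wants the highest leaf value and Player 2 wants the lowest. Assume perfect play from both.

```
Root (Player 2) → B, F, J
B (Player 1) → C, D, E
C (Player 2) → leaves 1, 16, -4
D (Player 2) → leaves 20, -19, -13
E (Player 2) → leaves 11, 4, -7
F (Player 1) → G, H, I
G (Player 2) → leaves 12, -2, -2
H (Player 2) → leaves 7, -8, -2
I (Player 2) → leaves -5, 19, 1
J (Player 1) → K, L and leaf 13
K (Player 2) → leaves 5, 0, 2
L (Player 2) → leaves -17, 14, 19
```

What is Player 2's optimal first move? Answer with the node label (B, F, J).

C (Player 2): min(1, 16, -4) = -4
D (Player 2): min(20, -19, -13) = -19
E (Player 2): min(11, 4, -7) = -7
B (Player 1): max(-4, -19, -7) = -4
G (Player 2): min(12, -2, -2) = -2
H (Player 2): min(7, -8, -2) = -8
I (Player 2): min(-5, 19, 1) = -5
F (Player 1): max(-2, -8, -5) = -2
K (Player 2): min(5, 0, 2) = 0
L (Player 2): min(-17, 14, 19) = -17
J (Player 1): max(0, -17, 13) = 13
Root (Player 2): min(-4, -2, 13) = -4
Player 2 picks the child with the lowest value: B (value -4).

B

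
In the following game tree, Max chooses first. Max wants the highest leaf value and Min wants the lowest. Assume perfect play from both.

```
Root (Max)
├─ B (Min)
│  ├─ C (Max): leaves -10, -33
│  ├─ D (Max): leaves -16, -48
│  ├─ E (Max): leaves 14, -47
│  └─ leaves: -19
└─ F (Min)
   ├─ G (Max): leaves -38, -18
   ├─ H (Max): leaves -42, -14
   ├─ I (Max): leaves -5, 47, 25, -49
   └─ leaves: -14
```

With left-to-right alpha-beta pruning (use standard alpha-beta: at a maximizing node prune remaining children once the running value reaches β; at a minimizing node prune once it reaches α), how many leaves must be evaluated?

C [α=-∞,β=+∞]: v=-10
D [α=-∞,β=-10]: v=-16
E [α=-∞,β=-16]: v=14 after child 1 ≥ β → β-cutoff, skip 1
B [α=-∞,β=+∞]: v=-19
G [α=-19,β=+∞]: v=-18
H [α=-19,β=-18]: v=-14
I [α=-19,β=-18]: v=-5 after child 1 ≥ β → β-cutoff, skip 3
F [α=-19,β=+∞]: v=-18
Root [α=-∞,β=+∞]: v=-18
Leaves evaluated: 12 of 16.

12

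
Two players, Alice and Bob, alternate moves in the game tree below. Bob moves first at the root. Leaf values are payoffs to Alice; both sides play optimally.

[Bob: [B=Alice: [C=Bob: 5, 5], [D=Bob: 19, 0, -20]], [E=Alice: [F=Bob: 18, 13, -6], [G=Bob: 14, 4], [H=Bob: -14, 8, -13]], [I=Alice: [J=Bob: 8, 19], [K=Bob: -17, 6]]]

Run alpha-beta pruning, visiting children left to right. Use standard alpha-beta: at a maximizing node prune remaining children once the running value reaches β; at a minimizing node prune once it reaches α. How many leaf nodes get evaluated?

12

C [α=-∞,β=+∞]: v=5
D [α=5,β=+∞]: v=0 after child 2 ≤ α → α-cutoff, skip 1
B [α=-∞,β=+∞]: v=5
F [α=-∞,β=5]: v=-6
G [α=-6,β=5]: v=4
H [α=4,β=5]: v=-14 after child 1 ≤ α → α-cutoff, skip 2
E [α=-∞,β=5]: v=4
J [α=-∞,β=4]: v=8
I [α=-∞,β=4]: v=8 after child 1 ≥ β → β-cutoff, skip 1
Root [α=-∞,β=+∞]: v=4
Leaves evaluated: 12 of 17.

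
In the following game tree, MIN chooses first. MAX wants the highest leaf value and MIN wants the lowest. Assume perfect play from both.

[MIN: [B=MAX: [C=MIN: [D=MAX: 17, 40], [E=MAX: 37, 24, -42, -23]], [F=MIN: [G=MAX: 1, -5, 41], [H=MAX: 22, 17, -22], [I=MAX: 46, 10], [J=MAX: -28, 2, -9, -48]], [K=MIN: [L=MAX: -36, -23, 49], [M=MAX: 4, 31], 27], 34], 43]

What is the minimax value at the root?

D (MAX): max(17, 40) = 40
E (MAX): max(37, 24, -42, -23) = 37
C (MIN): min(40, 37) = 37
G (MAX): max(1, -5, 41) = 41
H (MAX): max(22, 17, -22) = 22
I (MAX): max(46, 10) = 46
J (MAX): max(-28, 2, -9, -48) = 2
F (MIN): min(41, 22, 46, 2) = 2
L (MAX): max(-36, -23, 49) = 49
M (MAX): max(4, 31) = 31
K (MIN): min(49, 31, 27) = 27
B (MAX): max(37, 2, 27, 34) = 37
Root (MIN): min(37, 43) = 37

37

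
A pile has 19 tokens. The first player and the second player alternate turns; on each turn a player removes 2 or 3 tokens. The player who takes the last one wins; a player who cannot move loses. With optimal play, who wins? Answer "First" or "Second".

Positions where the player to move wins (W) vs loses (L):
i:   0  1  2  3  4  5  6  7  8  9 10 11 12 13 14 15 16 17 18 19
     L  L  W  W  W  L  L  W  W  W  L  L  W  W  W  L  L  W  W  W
Position 19 is W, so the first player wins.

First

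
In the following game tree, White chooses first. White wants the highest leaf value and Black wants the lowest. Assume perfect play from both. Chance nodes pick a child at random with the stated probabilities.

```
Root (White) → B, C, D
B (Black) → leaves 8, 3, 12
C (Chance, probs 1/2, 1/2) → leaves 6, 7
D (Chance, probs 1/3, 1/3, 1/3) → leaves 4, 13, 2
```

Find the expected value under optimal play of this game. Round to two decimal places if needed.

B (Black): min(8, 3, 12) = 3
C (Chance): 1/2·6 + 1/2·7 = 6.5
D (Chance): 1/3·4 + 1/3·13 + 1/3·2 = 6.33
Root (White): max(3, 6.5, 6.33) = 6.5

6.5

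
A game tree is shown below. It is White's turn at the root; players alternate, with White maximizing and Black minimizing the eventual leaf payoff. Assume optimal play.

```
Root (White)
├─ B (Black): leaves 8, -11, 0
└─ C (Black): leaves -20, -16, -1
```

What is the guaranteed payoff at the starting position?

B (Black): min(8, -11, 0) = -11
C (Black): min(-20, -16, -1) = -20
Root (White): max(-11, -20) = -11

-11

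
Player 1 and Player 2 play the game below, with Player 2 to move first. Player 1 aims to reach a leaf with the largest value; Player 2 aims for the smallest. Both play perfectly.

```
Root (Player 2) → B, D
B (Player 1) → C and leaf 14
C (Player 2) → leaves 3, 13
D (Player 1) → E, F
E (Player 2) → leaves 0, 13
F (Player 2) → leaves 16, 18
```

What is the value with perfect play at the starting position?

14

C (Player 2): min(3, 13) = 3
B (Player 1): max(3, 14) = 14
E (Player 2): min(0, 13) = 0
F (Player 2): min(16, 18) = 16
D (Player 1): max(0, 16) = 16
Root (Player 2): min(14, 16) = 14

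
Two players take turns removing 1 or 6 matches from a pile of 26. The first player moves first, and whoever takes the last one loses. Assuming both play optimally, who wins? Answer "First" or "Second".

i:   0  1  2  3  4  5  6  7  8  9 10 11 12 13 14 15 16 17 18 19 20 21 22 23 24 25 26
     W  L  W  L  W  L  W  W  L  W  L  W  L  W  W  L  W  L  W  L  W  W  L  W  L  W  L
Position 26 is L, so the second player wins.

Second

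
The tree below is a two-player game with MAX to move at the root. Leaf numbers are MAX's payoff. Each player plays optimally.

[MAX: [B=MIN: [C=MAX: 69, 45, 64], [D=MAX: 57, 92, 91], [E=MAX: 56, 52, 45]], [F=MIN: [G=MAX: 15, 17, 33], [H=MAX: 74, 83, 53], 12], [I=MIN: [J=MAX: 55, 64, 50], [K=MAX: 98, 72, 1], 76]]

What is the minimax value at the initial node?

64

C (MAX): max(69, 45, 64) = 69
D (MAX): max(57, 92, 91) = 92
E (MAX): max(56, 52, 45) = 56
B (MIN): min(69, 92, 56) = 56
G (MAX): max(15, 17, 33) = 33
H (MAX): max(74, 83, 53) = 83
F (MIN): min(33, 83, 12) = 12
J (MAX): max(55, 64, 50) = 64
K (MAX): max(98, 72, 1) = 98
I (MIN): min(64, 98, 76) = 64
Root (MAX): max(56, 12, 64) = 64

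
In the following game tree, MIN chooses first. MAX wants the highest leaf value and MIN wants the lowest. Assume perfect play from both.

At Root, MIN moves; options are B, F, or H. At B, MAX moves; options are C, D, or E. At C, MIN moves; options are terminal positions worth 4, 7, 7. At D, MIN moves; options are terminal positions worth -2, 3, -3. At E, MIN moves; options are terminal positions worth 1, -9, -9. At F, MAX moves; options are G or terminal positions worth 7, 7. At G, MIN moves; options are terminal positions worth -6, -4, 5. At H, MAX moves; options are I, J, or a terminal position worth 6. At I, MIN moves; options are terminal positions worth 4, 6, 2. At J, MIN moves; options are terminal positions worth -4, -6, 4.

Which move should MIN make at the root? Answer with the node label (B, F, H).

C (MIN): min(4, 7, 7) = 4
D (MIN): min(-2, 3, -3) = -3
E (MIN): min(1, -9, -9) = -9
B (MAX): max(4, -3, -9) = 4
G (MIN): min(-6, -4, 5) = -6
F (MAX): max(-6, 7, 7) = 7
I (MIN): min(4, 6, 2) = 2
J (MIN): min(-4, -6, 4) = -6
H (MAX): max(2, -6, 6) = 6
Root (MIN): min(4, 7, 6) = 4
MIN picks the child with the lowest value: B (value 4).

B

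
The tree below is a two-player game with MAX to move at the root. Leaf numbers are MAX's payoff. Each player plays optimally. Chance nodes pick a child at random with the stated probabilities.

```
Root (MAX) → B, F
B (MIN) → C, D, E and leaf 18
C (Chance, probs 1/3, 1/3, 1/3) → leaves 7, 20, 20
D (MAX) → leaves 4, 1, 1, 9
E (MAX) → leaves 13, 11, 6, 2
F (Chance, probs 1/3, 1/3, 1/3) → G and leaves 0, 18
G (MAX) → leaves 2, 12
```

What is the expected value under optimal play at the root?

C (Chance): 1/3·7 + 1/3·20 + 1/3·20 = 15.67
D (MAX): max(4, 1, 1, 9) = 9
E (MAX): max(13, 11, 6, 2) = 13
B (MIN): min(15.67, 9, 13, 18) = 9
G (MAX): max(2, 12) = 12
F (Chance): 1/3·12 + 1/3·0 + 1/3·18 = 10
Root (MAX): max(9, 10) = 10

10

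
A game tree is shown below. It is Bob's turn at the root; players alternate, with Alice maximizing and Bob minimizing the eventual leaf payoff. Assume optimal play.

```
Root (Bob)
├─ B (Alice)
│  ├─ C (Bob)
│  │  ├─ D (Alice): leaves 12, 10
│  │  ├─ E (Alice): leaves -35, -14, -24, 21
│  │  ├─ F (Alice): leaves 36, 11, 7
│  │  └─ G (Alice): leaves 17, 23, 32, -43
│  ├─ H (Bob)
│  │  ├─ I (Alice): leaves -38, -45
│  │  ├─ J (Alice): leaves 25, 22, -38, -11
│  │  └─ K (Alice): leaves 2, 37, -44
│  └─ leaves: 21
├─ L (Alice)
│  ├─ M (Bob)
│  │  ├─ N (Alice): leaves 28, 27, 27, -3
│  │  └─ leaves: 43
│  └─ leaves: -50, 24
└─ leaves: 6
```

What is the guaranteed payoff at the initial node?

6

D (Alice): max(12, 10) = 12
E (Alice): max(-35, -14, -24, 21) = 21
F (Alice): max(36, 11, 7) = 36
G (Alice): max(17, 23, 32, -43) = 32
C (Bob): min(12, 21, 36, 32) = 12
I (Alice): max(-38, -45) = -38
J (Alice): max(25, 22, -38, -11) = 25
K (Alice): max(2, 37, -44) = 37
H (Bob): min(-38, 25, 37) = -38
B (Alice): max(12, -38, 21) = 21
N (Alice): max(28, 27, 27, -3) = 28
M (Bob): min(28, 43) = 28
L (Alice): max(28, -50, 24) = 28
Root (Bob): min(21, 28, 6) = 6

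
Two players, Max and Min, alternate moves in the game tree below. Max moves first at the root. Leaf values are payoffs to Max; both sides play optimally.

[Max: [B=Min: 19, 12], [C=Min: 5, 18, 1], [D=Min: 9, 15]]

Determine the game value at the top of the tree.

12

B (Min): min(19, 12) = 12
C (Min): min(5, 18, 1) = 1
D (Min): min(9, 15) = 9
Root (Max): max(12, 1, 9) = 12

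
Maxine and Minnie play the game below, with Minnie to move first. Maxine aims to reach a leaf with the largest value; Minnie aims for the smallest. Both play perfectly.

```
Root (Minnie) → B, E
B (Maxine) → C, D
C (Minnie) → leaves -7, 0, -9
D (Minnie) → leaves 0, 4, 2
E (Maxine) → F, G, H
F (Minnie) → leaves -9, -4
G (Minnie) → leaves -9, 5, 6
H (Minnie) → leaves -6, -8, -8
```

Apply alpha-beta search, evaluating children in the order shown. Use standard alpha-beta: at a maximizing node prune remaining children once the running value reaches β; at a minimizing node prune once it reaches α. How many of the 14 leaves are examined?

C [α=-∞,β=+∞]: v=-9
D [α=-9,β=+∞]: v=0
B [α=-∞,β=+∞]: v=0
F [α=-∞,β=0]: v=-9
G [α=-9,β=0]: v=-9 after child 1 ≤ α → α-cutoff, skip 2
H [α=-9,β=0]: v=-8
E [α=-∞,β=0]: v=-8
Root [α=-∞,β=+∞]: v=-8
Leaves evaluated: 12 of 14.

12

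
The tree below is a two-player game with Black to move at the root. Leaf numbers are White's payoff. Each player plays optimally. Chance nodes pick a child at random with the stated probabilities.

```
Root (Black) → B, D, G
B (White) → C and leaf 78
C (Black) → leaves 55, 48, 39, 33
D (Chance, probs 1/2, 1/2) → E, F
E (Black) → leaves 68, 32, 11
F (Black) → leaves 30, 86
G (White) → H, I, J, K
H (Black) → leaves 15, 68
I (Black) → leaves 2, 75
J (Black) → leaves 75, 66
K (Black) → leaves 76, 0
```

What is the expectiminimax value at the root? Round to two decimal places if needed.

20.5

C (Black): min(55, 48, 39, 33) = 33
B (White): max(33, 78) = 78
E (Black): min(68, 32, 11) = 11
F (Black): min(30, 86) = 30
D (Chance): 1/2·11 + 1/2·30 = 20.5
H (Black): min(15, 68) = 15
I (Black): min(2, 75) = 2
J (Black): min(75, 66) = 66
K (Black): min(76, 0) = 0
G (White): max(15, 2, 66, 0) = 66
Root (Black): min(78, 20.5, 66) = 20.5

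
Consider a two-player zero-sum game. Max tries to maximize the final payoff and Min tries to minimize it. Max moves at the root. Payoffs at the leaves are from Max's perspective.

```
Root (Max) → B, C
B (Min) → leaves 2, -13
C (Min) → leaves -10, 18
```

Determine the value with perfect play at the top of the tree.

-10

B (Min): min(2, -13) = -13
C (Min): min(-10, 18) = -10
Root (Max): max(-13, -10) = -10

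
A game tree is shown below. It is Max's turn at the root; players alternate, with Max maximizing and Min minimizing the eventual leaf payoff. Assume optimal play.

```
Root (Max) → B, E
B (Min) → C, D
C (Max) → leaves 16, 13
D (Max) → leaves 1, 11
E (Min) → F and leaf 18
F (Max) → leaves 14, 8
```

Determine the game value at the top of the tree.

14

C (Max): max(16, 13) = 16
D (Max): max(1, 11) = 11
B (Min): min(16, 11) = 11
F (Max): max(14, 8) = 14
E (Min): min(14, 18) = 14
Root (Max): max(11, 14) = 14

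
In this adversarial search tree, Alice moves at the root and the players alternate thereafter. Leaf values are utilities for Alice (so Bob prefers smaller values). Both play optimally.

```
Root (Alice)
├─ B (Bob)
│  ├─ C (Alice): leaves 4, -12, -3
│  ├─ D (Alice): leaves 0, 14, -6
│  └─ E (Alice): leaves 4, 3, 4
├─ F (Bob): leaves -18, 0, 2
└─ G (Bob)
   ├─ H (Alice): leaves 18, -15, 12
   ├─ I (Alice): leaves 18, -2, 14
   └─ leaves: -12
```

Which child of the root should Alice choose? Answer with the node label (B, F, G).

B

C (Alice): max(4, -12, -3) = 4
D (Alice): max(0, 14, -6) = 14
E (Alice): max(4, 3, 4) = 4
B (Bob): min(4, 14, 4) = 4
F (Bob): min(-18, 0, 2) = -18
H (Alice): max(18, -15, 12) = 18
I (Alice): max(18, -2, 14) = 18
G (Bob): min(18, 18, -12) = -12
Root (Alice): max(4, -18, -12) = 4
Alice picks the child with the highest value: B (value 4).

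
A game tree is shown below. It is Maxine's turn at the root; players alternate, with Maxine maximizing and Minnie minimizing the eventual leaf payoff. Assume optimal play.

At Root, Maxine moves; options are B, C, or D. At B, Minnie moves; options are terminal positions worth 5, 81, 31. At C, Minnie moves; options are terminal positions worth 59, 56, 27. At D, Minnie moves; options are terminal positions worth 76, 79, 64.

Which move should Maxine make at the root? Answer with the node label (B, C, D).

B (Minnie): min(5, 81, 31) = 5
C (Minnie): min(59, 56, 27) = 27
D (Minnie): min(76, 79, 64) = 64
Root (Maxine): max(5, 27, 64) = 64
Maxine picks the child with the highest value: D (value 64).

D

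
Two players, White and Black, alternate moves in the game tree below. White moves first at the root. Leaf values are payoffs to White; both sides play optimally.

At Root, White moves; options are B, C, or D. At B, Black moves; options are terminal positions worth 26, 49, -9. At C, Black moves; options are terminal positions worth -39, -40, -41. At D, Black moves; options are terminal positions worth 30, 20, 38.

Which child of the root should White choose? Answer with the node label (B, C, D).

B (Black): min(26, 49, -9) = -9
C (Black): min(-39, -40, -41) = -41
D (Black): min(30, 20, 38) = 20
Root (White): max(-9, -41, 20) = 20
White picks the child with the highest value: D (value 20).

D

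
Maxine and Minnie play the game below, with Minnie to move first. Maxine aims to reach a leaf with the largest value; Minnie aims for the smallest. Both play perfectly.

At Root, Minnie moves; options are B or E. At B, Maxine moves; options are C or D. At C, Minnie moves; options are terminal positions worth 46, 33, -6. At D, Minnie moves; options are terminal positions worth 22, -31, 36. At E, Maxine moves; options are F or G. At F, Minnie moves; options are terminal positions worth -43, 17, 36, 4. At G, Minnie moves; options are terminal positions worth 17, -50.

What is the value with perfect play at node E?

-43

F: min(-43, 17, 36, 4) = -43
G: min(17, -50) = -50
E: max(-43, -50) = -43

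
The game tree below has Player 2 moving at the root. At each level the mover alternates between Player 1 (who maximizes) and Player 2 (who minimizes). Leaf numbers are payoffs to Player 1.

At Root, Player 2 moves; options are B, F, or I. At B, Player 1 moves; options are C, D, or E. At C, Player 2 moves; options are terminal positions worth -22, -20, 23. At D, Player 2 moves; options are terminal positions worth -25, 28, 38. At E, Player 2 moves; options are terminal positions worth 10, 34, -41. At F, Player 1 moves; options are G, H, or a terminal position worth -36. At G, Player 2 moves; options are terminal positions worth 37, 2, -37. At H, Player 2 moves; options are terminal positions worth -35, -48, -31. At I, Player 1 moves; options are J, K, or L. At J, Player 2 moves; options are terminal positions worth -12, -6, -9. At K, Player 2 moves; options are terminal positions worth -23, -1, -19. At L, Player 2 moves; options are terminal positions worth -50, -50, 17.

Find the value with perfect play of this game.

C (Player 2): min(-22, -20, 23) = -22
D (Player 2): min(-25, 28, 38) = -25
E (Player 2): min(10, 34, -41) = -41
B (Player 1): max(-22, -25, -41) = -22
G (Player 2): min(37, 2, -37) = -37
H (Player 2): min(-35, -48, -31) = -48
F (Player 1): max(-37, -48, -36) = -36
J (Player 2): min(-12, -6, -9) = -12
K (Player 2): min(-23, -1, -19) = -23
L (Player 2): min(-50, -50, 17) = -50
I (Player 1): max(-12, -23, -50) = -12
Root (Player 2): min(-22, -36, -12) = -36

-36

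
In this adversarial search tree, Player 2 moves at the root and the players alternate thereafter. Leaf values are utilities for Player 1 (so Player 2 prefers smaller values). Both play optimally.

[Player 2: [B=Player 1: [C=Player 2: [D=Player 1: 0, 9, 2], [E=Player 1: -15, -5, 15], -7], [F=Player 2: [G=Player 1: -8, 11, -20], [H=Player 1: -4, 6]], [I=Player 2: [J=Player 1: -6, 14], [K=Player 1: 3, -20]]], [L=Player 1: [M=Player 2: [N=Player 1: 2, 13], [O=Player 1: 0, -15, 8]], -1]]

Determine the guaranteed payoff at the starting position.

D (Player 1): max(0, 9, 2) = 9
E (Player 1): max(-15, -5, 15) = 15
C (Player 2): min(9, 15, -7) = -7
G (Player 1): max(-8, 11, -20) = 11
H (Player 1): max(-4, 6) = 6
F (Player 2): min(11, 6) = 6
J (Player 1): max(-6, 14) = 14
K (Player 1): max(3, -20) = 3
I (Player 2): min(14, 3) = 3
B (Player 1): max(-7, 6, 3) = 6
N (Player 1): max(2, 13) = 13
O (Player 1): max(0, -15, 8) = 8
M (Player 2): min(13, 8) = 8
L (Player 1): max(8, -1) = 8
Root (Player 2): min(6, 8) = 6

6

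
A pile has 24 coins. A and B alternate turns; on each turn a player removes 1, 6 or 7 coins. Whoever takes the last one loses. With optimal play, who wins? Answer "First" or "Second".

First

Positions where the player to move wins (W) vs loses (L):
i:   0  1  2  3  4  5  6  7  8  9 10 11 12 13 14 15 16 17 18 19 20 21 22 23 24
     W  L  W  L  W  L  W  W  W  W  W  W  W  L  W  L  W  L  W  W  W  W  W  W  W
Position 24 is W, so the first player wins.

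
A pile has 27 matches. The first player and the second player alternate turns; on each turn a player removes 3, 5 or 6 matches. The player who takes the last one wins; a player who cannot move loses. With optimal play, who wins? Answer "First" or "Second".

Second

Mark each pile size as W (mover wins) or L (mover loses):
i:   0  1  2  3  4  5  6  7  8  9 10 11 12 13 14 15 16 17 18 19 20 21 22 23 24 25 26 27
     L  L  L  W  W  W  W  W  W  L  L  L  W  W  W  W  W  W  L  L  L  W  W  W  W  W  W  L
Position 27 is L, so the second player wins.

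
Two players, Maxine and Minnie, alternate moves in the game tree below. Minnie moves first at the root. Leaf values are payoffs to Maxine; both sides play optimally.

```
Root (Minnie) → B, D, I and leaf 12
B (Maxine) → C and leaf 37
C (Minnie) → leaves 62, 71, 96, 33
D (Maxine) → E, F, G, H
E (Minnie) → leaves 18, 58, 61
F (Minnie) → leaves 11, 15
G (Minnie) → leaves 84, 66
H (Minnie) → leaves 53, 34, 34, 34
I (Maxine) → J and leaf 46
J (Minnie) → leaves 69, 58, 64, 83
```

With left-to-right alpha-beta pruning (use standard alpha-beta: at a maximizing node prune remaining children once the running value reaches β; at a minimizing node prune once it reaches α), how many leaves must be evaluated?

C [α=-∞,β=+∞]: v=33
B [α=-∞,β=+∞]: v=37
E [α=-∞,β=37]: v=18
F [α=18,β=37]: v=11 after child 1 ≤ α → α-cutoff, skip 1
G [α=18,β=37]: v=66
D [α=-∞,β=37]: v=66 after child 3 ≥ β → β-cutoff, skip 1
J [α=-∞,β=37]: v=58
I [α=-∞,β=37]: v=58 after child 1 ≥ β → β-cutoff, skip 1
Root [α=-∞,β=+∞]: v=12
Leaves evaluated: 16 of 22.

16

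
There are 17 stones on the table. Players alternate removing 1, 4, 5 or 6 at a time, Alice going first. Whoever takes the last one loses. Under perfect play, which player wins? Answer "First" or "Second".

Positions where the player to move wins (W) vs loses (L):
i:   0  1  2  3  4  5  6  7  8  9 10 11 12 13 14 15 16 17
     W  L  W  L  W  W  W  W  W  W  L  W  L  W  W  W  W  W
Position 17 is W, so the first player wins.

First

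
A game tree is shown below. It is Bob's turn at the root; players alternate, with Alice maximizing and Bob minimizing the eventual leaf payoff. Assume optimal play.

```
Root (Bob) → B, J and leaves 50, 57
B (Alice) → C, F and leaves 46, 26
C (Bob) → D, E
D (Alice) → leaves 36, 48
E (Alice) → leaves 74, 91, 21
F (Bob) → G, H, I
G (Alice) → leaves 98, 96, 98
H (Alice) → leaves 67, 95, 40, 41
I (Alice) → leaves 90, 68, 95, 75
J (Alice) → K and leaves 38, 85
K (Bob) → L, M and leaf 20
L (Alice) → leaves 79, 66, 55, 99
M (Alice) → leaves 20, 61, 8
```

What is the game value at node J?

L: max(79, 66, 55, 99) = 99
M: max(20, 61, 8) = 61
K: min(99, 61, 20) = 20
J: max(20, 38, 85) = 85

85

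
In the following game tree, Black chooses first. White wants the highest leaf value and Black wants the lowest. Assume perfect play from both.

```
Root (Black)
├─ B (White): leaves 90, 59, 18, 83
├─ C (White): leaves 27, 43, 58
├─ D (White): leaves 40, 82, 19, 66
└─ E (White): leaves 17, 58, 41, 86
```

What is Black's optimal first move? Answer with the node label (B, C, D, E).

C

B (White): max(90, 59, 18, 83) = 90
C (White): max(27, 43, 58) = 58
D (White): max(40, 82, 19, 66) = 82
E (White): max(17, 58, 41, 86) = 86
Root (Black): min(90, 58, 82, 86) = 58
Black picks the child with the lowest value: C (value 58).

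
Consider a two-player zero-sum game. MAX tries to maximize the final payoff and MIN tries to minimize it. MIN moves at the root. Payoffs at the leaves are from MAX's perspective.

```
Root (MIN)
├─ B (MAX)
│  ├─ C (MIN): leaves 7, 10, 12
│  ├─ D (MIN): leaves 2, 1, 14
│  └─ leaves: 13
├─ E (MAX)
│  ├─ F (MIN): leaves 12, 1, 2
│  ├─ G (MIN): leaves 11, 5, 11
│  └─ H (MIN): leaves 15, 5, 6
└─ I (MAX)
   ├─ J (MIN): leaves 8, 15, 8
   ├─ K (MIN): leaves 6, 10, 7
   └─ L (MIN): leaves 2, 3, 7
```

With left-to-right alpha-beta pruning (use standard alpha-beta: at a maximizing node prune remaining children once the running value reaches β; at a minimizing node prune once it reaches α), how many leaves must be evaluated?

16

C [α=-∞,β=+∞]: v=7
D [α=7,β=+∞]: v=2 after child 1 ≤ α → α-cutoff, skip 2
B [α=-∞,β=+∞]: v=13
F [α=-∞,β=13]: v=1
G [α=1,β=13]: v=5
H [α=5,β=13]: v=5 after child 2 ≤ α → α-cutoff, skip 1
E [α=-∞,β=13]: v=5
J [α=-∞,β=5]: v=8
I [α=-∞,β=5]: v=8 after child 1 ≥ β → β-cutoff, skip 2
Root [α=-∞,β=+∞]: v=5
Leaves evaluated: 16 of 25.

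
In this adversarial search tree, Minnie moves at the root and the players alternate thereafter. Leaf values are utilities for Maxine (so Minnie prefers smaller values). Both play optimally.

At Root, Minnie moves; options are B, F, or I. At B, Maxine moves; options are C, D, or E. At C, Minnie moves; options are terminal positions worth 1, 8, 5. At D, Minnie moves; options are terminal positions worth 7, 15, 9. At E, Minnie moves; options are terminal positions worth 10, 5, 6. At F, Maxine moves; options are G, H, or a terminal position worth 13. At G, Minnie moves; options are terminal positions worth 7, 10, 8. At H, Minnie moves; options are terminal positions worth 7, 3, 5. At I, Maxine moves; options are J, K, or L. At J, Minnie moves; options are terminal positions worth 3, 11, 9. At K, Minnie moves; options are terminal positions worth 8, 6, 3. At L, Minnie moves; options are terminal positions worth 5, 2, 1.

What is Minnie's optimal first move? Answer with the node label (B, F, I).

I

C (Minnie): min(1, 8, 5) = 1
D (Minnie): min(7, 15, 9) = 7
E (Minnie): min(10, 5, 6) = 5
B (Maxine): max(1, 7, 5) = 7
G (Minnie): min(7, 10, 8) = 7
H (Minnie): min(7, 3, 5) = 3
F (Maxine): max(7, 3, 13) = 13
J (Minnie): min(3, 11, 9) = 3
K (Minnie): min(8, 6, 3) = 3
L (Minnie): min(5, 2, 1) = 1
I (Maxine): max(3, 3, 1) = 3
Root (Minnie): min(7, 13, 3) = 3
Minnie picks the child with the lowest value: I (value 3).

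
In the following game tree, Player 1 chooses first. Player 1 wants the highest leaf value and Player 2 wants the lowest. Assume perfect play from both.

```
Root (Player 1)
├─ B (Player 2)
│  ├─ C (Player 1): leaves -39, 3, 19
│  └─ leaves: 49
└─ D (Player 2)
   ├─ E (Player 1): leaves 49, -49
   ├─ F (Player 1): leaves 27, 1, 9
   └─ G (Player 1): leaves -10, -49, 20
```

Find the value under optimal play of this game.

C (Player 1): max(-39, 3, 19) = 19
B (Player 2): min(19, 49) = 19
E (Player 1): max(49, -49) = 49
F (Player 1): max(27, 1, 9) = 27
G (Player 1): max(-10, -49, 20) = 20
D (Player 2): min(49, 27, 20) = 20
Root (Player 1): max(19, 20) = 20

20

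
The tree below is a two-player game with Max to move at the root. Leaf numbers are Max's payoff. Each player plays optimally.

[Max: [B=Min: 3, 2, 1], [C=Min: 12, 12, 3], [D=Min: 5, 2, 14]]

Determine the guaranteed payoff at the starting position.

B (Min): min(3, 2, 1) = 1
C (Min): min(12, 12, 3) = 3
D (Min): min(5, 2, 14) = 2
Root (Max): max(1, 3, 2) = 3

3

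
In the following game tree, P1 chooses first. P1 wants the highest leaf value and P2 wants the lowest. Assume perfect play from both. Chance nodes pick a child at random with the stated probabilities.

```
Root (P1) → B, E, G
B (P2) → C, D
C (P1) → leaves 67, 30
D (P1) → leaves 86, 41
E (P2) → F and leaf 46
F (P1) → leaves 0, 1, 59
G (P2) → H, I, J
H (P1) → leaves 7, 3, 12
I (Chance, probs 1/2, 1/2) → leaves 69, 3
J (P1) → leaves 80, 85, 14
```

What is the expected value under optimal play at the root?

C (P1): max(67, 30) = 67
D (P1): max(86, 41) = 86
B (P2): min(67, 86) = 67
F (P1): max(0, 1, 59) = 59
E (P2): min(59, 46) = 46
H (P1): max(7, 3, 12) = 12
I (Chance): 1/2·69 + 1/2·3 = 36
J (P1): max(80, 85, 14) = 85
G (P2): min(12, 36, 85) = 12
Root (P1): max(67, 46, 12) = 67

67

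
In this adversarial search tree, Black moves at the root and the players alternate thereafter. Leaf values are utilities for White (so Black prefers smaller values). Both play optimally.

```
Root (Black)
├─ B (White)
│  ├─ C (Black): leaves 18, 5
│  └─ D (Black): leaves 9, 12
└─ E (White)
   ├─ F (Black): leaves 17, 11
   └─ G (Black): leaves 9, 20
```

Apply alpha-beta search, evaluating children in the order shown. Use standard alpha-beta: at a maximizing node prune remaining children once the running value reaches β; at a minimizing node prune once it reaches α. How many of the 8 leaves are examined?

6

C [α=-∞,β=+∞]: v=5
D [α=5,β=+∞]: v=9
B [α=-∞,β=+∞]: v=9
F [α=-∞,β=9]: v=11
E [α=-∞,β=9]: v=11 after child 1 ≥ β → β-cutoff, skip 1
Root [α=-∞,β=+∞]: v=9
Leaves evaluated: 6 of 8.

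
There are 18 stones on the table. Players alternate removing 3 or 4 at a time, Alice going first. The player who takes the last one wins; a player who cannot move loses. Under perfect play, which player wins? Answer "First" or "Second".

First

i:   0  1  2  3  4  5  6  7  8  9 10 11 12 13 14 15 16 17 18
     L  L  L  W  W  W  W  L  L  L  W  W  W  W  L  L  L  W  W
Position 18 is W, so the first player wins.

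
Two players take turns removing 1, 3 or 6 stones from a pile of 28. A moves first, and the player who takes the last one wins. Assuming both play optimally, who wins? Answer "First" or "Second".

Mark each pile size as W (mover wins) or L (mover loses):
i:   0  1  2  3  4  5  6  7  8  9 10 11 12 13 14 15 16 17 18 19 20 21 22 23 24 25 26 27 28
     L  W  L  W  L  W  W  W  W  L  W  L  W  L  W  W  W  W  L  W  L  W  L  W  W  W  W  L  W
Position 28 is W, so the first player wins.

First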